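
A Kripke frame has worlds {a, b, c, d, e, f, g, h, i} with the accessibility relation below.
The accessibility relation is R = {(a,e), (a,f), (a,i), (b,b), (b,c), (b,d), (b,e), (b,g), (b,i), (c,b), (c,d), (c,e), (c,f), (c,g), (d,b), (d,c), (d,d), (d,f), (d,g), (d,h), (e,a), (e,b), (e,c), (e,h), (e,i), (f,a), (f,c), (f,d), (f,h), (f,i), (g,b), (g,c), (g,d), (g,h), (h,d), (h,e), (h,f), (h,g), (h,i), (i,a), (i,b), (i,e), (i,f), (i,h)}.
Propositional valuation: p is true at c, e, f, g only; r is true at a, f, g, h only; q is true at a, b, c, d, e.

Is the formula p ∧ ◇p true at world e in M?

At e: p is true, ◇p is true, so p ∧ ◇p is true.
  At e: ◇p requires p at some successor in {a, b, c, h, i}.
    p holds at c, so ◇p is true at e.

Yes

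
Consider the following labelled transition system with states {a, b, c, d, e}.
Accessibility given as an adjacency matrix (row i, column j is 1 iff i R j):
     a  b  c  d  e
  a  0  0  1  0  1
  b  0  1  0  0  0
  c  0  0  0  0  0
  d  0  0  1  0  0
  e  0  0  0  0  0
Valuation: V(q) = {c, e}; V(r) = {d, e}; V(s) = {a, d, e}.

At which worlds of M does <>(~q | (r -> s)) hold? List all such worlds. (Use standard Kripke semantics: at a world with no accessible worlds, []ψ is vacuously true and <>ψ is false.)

a, b, d

Let φ = <>(~q | (r -> s)). Evaluate φ at each world:
  a (successors {c, e}): φ is true.
  b (successors {b}): φ is true.
  c (successors ∅): φ is false.
  d (successors {c}): φ is true.
  e (successors ∅): φ is false.
For instance, at d:
  At d: <>(~q | (r -> s)) requires ~q | (r -> s) at some successor in {c}.
    ~q | (r -> s) holds at c, so <>(~q | (r -> s)) is true at d.
Satisfying worlds: {a, b, d}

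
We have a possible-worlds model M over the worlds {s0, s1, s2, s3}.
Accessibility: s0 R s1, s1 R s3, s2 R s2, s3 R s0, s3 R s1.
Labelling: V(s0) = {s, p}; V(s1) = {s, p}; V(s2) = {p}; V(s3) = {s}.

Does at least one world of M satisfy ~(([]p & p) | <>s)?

Recall that []ψ holds at a world iff ψ holds at every accessible world, and <>ψ holds iff ψ holds at some accessible world.
Let φ = ~(([]p & p) | <>s). Evaluate φ at each world:
  s0 (successors {s1}): φ is false.
  s1 (successors {s3}): φ is false.
  s2 (successors {s2}): φ is false.
  s3 (successors {s0, s1}): φ is false.
For instance, at s2:
  At s2: ([]p & p) | <>s is true, so ~(([]p & p) | <>s) is false.
    At s2: []p & p is true, <>s is false, so ([]p & p) | <>s is true.
      At s2: []p is true, p is true, so []p & p is true.
      At s2: <>s requires s at some successor in {s2}.
        At s2: s is false.
      So <>s is false at s2.

No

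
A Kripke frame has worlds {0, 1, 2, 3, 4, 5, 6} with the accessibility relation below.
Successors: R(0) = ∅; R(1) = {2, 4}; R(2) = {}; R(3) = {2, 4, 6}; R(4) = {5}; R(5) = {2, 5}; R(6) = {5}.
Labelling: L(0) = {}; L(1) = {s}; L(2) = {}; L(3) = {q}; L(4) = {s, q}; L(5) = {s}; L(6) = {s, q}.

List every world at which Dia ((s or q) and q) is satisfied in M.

1, 3

Let φ = Dia ((s or q) and q). Evaluate φ at each world:
  0 (successors ∅): φ is false.
  1 (successors {2, 4}): φ is true.
  2 (successors ∅): φ is false.
  3 (successors {2, 4, 6}): φ is true.
  4 (successors {5}): φ is false.
  5 (successors {2, 5}): φ is false.
  6 (successors {5}): φ is false.
For instance, at 6:
  At 6: Dia ((s or q) and q) requires (s or q) and q at some successor in {5}.
    At 5: (s or q) and q is false.
  So Dia ((s or q) and q) is false at 6.
Satisfying worlds: {1, 3}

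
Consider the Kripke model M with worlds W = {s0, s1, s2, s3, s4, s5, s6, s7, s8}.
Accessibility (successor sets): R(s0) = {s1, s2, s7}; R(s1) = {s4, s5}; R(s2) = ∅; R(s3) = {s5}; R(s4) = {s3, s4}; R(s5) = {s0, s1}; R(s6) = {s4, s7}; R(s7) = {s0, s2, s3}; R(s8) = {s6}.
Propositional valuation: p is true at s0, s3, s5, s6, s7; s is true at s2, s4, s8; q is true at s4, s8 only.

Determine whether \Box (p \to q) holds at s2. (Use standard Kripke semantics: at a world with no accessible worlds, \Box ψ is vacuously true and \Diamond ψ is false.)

At s2: no accessible worlds, so \Box (p \to q) holds vacuously.

Yes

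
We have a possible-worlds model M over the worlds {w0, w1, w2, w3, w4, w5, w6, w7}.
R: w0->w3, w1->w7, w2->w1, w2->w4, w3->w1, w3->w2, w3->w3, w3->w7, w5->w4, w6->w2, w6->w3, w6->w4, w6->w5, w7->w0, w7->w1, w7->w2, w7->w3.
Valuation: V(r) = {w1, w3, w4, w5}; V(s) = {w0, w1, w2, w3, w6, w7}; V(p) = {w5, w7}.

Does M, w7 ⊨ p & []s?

Yes

At w7: p is true, []s is true, so p & []s is true.
  At w7: []s requires s at every successor {w0, w1, w2, w3}.
    At w0: s is true.
    At w1: s is true.
    At w2: s is true.
    At w3: s is true.
  So []s is true at w7.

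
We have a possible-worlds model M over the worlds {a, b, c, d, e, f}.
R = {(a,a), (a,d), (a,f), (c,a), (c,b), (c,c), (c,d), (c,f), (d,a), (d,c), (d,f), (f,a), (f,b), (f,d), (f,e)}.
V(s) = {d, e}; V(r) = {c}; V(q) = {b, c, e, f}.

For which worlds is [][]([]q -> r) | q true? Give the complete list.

b, c, e, f

Let φ = [][]([]q -> r) | q. Evaluate φ at each world:
  a (successors {a, d, f}): φ is false.
  b (successors ∅): φ is true.
  c (successors {a, b, c, d, f}): φ is true.
  d (successors {a, c, f}): φ is false.
  e (successors ∅): φ is true.
  f (successors {a, b, d, e}): φ is true.
For instance, at c:
  At c: [][]([]q -> r) is false, q is true, so [][]([]q -> r) | q is true.
    At c: [][]([]q -> r) requires []([]q -> r) at every successor {a, b, c, d, f}.
      []([]q -> r) fails at c, so [][]([]q -> r) is false at c.
Satisfying worlds: {b, c, e, f}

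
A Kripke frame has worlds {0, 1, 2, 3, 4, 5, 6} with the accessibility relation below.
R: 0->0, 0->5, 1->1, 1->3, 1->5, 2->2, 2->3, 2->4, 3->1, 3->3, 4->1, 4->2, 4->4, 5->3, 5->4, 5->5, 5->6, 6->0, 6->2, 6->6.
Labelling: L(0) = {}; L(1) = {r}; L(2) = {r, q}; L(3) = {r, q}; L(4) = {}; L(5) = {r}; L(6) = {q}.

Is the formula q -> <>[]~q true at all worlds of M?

No

Recall that []ψ holds at a world iff ψ holds at every accessible world, and <>ψ holds iff ψ holds at some accessible world.
Let φ = q -> <>[]~q. Evaluate φ at each world:
  0 (successors {0, 5}): φ is true.
  1 (successors {1, 3, 5}): φ is true.
  2 (successors {2, 3, 4}): φ is false.
  3 (successors {1, 3}): φ is false.
  4 (successors {1, 2, 4}): φ is true.
  5 (successors {3, 4, 5, 6}): φ is true.
  6 (successors {0, 2, 6}): φ is true.
Detail at 2 (counterexample):
  At 2: q is true, <>[]~q is false, so q -> <>[]~q is false.
    At 2: <>[]~q requires []~q at some successor in {2, 3, 4}.
      At 2: []~q is false.
      At 3: []~q is false.
      At 4: []~q is false.
    So <>[]~q is false at 2.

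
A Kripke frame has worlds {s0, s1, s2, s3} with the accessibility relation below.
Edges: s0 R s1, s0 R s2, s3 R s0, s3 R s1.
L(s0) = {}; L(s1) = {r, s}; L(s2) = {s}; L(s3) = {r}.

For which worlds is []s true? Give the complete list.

Let φ = []s. Evaluate φ at each world:
  s0 (successors {s1, s2}): φ is true.
  s1 (successors ∅): φ is true.
  s2 (successors ∅): φ is true.
  s3 (successors {s0, s1}): φ is false.
For instance, at s3:
  At s3: []s requires s at every successor {s0, s1}.
    s fails at s0, so []s is false at s3.
Satisfying worlds: {s0, s1, s2}

s0, s1, s2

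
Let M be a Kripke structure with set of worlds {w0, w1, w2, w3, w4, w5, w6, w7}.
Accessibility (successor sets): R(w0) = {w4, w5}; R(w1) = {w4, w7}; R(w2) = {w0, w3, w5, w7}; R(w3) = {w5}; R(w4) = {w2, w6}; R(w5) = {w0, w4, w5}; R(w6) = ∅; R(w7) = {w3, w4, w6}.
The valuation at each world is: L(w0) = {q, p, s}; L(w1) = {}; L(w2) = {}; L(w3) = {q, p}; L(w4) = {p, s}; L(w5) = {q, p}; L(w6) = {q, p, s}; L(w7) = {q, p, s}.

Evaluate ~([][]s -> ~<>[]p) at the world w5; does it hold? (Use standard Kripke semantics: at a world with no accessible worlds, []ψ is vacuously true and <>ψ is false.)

No

At w5: [][]s -> ~<>[]p is true, so ~([][]s -> ~<>[]p) is false.
  At w5: [][]s is false, ~<>[]p is false, so [][]s -> ~<>[]p is true.
    At w5: [][]s requires []s at every successor {w0, w4, w5}.
      []s fails at w0, so [][]s is false at w5.
    At w5: <>[]p is true, so ~<>[]p is false.
      At w5: <>[]p requires []p at some successor in {w0, w4, w5}.
        []p holds at w0, so <>[]p is true at w5.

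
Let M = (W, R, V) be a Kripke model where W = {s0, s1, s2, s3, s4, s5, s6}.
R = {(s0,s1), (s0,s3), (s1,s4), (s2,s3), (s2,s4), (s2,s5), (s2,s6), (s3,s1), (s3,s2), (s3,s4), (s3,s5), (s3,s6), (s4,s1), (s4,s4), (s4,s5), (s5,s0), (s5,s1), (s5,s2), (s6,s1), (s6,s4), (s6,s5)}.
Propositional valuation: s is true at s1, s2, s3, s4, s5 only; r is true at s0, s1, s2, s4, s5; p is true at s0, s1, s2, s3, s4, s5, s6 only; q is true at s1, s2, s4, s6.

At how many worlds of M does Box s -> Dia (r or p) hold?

7

Let φ = Box s -> Dia (r or p). Evaluate φ at each world:
  s0 (successors {s1, s3}): φ is true.
  s1 (successors {s4}): φ is true.
  s2 (successors {s3, s4, s5, s6}): φ is true.
  s3 (successors {s1, s2, s4, s5, s6}): φ is true.
  s4 (successors {s1, s4, s5}): φ is true.
  s5 (successors {s0, s1, s2}): φ is true.
  s6 (successors {s1, s4, s5}): φ is true.
For instance, at s3:
  At s3: Box s is false, Dia (r or p) is true, so Box s -> Dia (r or p) is true.
    At s3: Box s requires s at every successor {s1, s2, s4, s5, s6}.
      s fails at s6, so Box s is false at s3.
    At s3: Dia (r or p) requires r or p at some successor in {s1, s2, s4, s5, s6}.
      r or p holds at s1, so Dia (r or p) is true at s3.
Satisfying worlds: {s0, s1, s2, s3, s4, s5, s6}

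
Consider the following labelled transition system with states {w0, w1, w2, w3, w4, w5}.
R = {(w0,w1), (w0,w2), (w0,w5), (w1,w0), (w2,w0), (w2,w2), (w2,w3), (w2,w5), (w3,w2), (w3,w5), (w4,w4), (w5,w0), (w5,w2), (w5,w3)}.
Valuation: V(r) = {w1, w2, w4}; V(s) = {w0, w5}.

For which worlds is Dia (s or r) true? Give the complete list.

w0, w1, w2, w3, w4, w5

Let φ = Dia (s or r). Evaluate φ at each world:
  w0 (successors {w1, w2, w5}): φ is true.
  w1 (successors {w0}): φ is true.
  w2 (successors {w0, w2, w3, w5}): φ is true.
  w3 (successors {w2, w5}): φ is true.
  w4 (successors {w4}): φ is true.
  w5 (successors {w0, w2, w3}): φ is true.
For instance, at w0:
  At w0: Dia (s or r) requires s or r at some successor in {w1, w2, w5}.
    s or r holds at w1, so Dia (s or r) is true at w0.
Satisfying worlds: {w0, w1, w2, w3, w4, w5}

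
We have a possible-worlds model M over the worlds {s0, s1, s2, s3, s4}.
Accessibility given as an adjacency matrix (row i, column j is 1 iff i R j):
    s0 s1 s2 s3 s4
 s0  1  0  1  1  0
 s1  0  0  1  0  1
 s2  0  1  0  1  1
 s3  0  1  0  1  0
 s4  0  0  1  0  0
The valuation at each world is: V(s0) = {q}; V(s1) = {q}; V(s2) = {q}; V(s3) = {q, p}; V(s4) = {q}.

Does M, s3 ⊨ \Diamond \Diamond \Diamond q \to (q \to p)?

Yes

At s3: \Diamond \Diamond \Diamond q is true, q \to p is true, so \Diamond \Diamond \Diamond q \to (q \to p) is true.
  At s3: \Diamond \Diamond \Diamond q requires \Diamond \Diamond q at some successor in {s1, s3}.
    \Diamond \Diamond q holds at s1, so \Diamond \Diamond \Diamond q is true at s3.
      At s1: \Diamond \Diamond q requires \Diamond q at some successor in {s2, s4}.
        \Diamond q holds at s2, so \Diamond \Diamond q is true at s1.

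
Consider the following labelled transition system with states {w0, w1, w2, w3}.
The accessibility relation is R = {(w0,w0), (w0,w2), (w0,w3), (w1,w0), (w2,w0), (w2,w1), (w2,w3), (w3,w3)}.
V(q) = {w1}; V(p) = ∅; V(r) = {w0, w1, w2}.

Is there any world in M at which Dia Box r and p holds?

No

Let φ = Dia Box r and p. Evaluate φ at each world:
  w0 (successors {w0, w2, w3}): φ is false.
  w1 (successors {w0}): φ is false.
  w2 (successors {w0, w1, w3}): φ is false.
  w3 (successors {w3}): φ is false.
For instance, at w2:
  At w2: Dia Box r is true, p is false, so Dia Box r and p is false.
    At w2: Dia Box r requires Box r at some successor in {w0, w1, w3}.
      Box r holds at w1, so Dia Box r is true at w2.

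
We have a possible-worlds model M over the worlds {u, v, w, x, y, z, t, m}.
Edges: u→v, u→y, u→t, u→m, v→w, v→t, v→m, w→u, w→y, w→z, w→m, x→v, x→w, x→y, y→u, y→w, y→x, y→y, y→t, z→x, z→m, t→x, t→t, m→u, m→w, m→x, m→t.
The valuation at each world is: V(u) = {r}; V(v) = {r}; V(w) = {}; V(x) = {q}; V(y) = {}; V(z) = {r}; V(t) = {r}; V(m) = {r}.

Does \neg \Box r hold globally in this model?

Let φ = \neg \Box r. Evaluate φ at each world:
  u (successors {v, y, t, m}): φ is true.
  v (successors {w, t, m}): φ is true.
  w (successors {u, y, z, m}): φ is true.
  x (successors {v, w, y}): φ is true.
  y (successors {u, w, x, y, t}): φ is true.
  z (successors {x, m}): φ is true.
  t (successors {x, t}): φ is true.
  m (successors {u, w, x, t}): φ is true.
For instance, at u:
  At u: \Box r is false, so \neg \Box r is true.
    At u: \Box r requires r at every successor {v, y, t, m}.
      r fails at y, so \Box r is false at u.

Yes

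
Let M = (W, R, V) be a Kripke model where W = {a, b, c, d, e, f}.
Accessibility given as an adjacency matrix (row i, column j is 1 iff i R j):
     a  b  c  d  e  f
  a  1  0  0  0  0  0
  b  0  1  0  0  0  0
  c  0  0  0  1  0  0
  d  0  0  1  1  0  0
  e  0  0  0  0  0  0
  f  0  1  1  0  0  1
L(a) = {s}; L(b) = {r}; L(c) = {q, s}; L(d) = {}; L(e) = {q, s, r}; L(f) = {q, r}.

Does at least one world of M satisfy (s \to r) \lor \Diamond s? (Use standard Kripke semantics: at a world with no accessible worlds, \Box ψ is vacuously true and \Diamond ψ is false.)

Let φ = (s \to r) \lor \Diamond s. Evaluate φ at each world:
  a (successors {a}): φ is true.
  b (successors {b}): φ is true.
  c (successors {d}): φ is false.
  d (successors {c, d}): φ is true.
  e (successors ∅): φ is true.
  f (successors {b, c, f}): φ is true.
Detail at a (witness):
  At a: s \to r is false, \Diamond s is true, so (s \to r) \lor \Diamond s is true.
    At a: \Diamond s requires s at some successor in {a}.
      s holds at a, so \Diamond s is true at a.

Yes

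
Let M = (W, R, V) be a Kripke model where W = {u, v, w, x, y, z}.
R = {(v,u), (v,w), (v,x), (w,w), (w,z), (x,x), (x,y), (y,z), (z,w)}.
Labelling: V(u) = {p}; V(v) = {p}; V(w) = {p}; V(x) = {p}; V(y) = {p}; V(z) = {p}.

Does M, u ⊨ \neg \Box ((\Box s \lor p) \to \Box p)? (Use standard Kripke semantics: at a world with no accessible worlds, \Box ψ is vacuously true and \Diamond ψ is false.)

At u: \Box ((\Box s \lor p) \to \Box p) is true, so \neg \Box ((\Box s \lor p) \to \Box p) is false.
  At u: no accessible worlds, so \Box ((\Box s \lor p) \to \Box p) holds vacuously.

No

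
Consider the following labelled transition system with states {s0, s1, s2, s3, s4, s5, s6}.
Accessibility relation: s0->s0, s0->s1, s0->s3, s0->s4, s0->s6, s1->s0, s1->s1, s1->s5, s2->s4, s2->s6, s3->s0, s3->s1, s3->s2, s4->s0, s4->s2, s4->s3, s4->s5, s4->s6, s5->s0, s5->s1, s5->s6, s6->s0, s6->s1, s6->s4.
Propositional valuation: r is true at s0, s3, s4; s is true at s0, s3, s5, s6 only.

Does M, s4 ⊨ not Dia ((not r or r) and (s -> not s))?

No

Recall that Dia ψ holds at a world iff ψ holds at some accessible world.
At s4: Dia ((not r or r) and (s -> not s)) is true, so not Dia ((not r or r) and (s -> not s)) is false.
  At s4: Dia ((not r or r) and (s -> not s)) requires (not r or r) and (s -> not s) at some successor in {s0, s2, s3, s5, s6}.
    (not r or r) and (s -> not s) holds at s2, so Dia ((not r or r) and (s -> not s)) is true at s4.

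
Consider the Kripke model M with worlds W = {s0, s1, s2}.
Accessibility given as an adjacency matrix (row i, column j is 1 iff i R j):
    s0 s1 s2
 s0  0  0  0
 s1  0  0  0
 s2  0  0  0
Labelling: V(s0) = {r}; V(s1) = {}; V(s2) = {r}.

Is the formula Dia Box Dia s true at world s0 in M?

No

At s0: no accessible worlds, so Dia Box Dia s is false.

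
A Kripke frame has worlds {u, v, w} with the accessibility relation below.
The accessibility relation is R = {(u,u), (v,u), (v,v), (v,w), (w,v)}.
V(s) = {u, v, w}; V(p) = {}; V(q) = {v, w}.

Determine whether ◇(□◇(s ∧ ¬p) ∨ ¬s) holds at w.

At w: ◇(□◇(s ∧ ¬p) ∨ ¬s) requires □◇(s ∧ ¬p) ∨ ¬s at some successor in {v}.
  □◇(s ∧ ¬p) ∨ ¬s holds at v, so ◇(□◇(s ∧ ¬p) ∨ ¬s) is true at w.
    At v: □◇(s ∧ ¬p) is true, ¬s is false, so □◇(s ∧ ¬p) ∨ ¬s is true.
      At v: □◇(s ∧ ¬p) requires ◇(s ∧ ¬p) at every successor {u, v, w}.
        At u: ◇(s ∧ ¬p) is true.
        At v: ◇(s ∧ ¬p) is true.
        At w: ◇(s ∧ ¬p) is true.
      So □◇(s ∧ ¬p) is true at v.

Yes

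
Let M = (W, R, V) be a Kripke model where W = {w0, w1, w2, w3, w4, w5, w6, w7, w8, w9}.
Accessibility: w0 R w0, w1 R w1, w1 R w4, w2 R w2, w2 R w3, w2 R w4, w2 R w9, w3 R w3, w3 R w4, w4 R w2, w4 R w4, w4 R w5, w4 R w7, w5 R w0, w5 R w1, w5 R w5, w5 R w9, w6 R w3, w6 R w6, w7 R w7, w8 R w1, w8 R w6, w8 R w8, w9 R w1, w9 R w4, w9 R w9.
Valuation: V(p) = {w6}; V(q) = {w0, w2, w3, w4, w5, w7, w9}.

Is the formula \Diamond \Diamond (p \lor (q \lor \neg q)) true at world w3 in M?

Yes

At w3: \Diamond \Diamond (p \lor (q \lor \neg q)) requires \Diamond (p \lor (q \lor \neg q)) at some successor in {w3, w4}.
  \Diamond (p \lor (q \lor \neg q)) holds at w3, so \Diamond \Diamond (p \lor (q \lor \neg q)) is true at w3.
    At w3: \Diamond (p \lor (q \lor \neg q)) requires p \lor (q \lor \neg q) at some successor in {w3, w4}.
      p \lor (q \lor \neg q) holds at w3, so \Diamond (p \lor (q \lor \neg q)) is true at w3.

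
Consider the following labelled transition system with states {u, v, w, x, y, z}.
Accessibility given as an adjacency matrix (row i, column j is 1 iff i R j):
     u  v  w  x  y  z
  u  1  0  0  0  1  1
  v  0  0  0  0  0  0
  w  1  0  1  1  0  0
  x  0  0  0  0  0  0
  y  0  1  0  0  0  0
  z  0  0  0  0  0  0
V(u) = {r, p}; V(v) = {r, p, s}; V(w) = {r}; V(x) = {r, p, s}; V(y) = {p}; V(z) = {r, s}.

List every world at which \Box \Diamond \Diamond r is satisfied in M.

Recall that \Box ψ holds at a world iff ψ holds at every accessible world, and \Diamond ψ holds iff ψ holds at some accessible world.
Let φ = \Box \Diamond \Diamond r. Evaluate φ at each world:
  u (successors {u, y, z}): φ is false.
  v (successors ∅): φ is true.
  w (successors {u, w, x}): φ is false.
  x (successors ∅): φ is true.
  y (successors {v}): φ is false.
  z (successors ∅): φ is true.
For instance, at y:
  At y: \Box \Diamond \Diamond r requires \Diamond \Diamond r at every successor {v}.
    \Diamond \Diamond r fails at v, so \Box \Diamond \Diamond r is false at y.
      At v: no accessible worlds, so \Diamond \Diamond r is false.
Satisfying worlds: {v, x, z}

v, x, z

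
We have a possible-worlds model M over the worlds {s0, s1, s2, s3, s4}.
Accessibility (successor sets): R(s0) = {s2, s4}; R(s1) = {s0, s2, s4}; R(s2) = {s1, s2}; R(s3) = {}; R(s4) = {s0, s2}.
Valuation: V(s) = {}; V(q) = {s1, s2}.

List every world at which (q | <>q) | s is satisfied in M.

Recall that <>ψ holds at a world iff ψ holds at some accessible world.
Let φ = (q | <>q) | s. Evaluate φ at each world:
  s0 (successors {s2, s4}): φ is true.
  s1 (successors {s0, s2, s4}): φ is true.
  s2 (successors {s1, s2}): φ is true.
  s3 (successors ∅): φ is false.
  s4 (successors {s0, s2}): φ is true.
For instance, at s4:
  At s4: q | <>q is true, s is false, so (q | <>q) | s is true.
    At s4: q is false, <>q is true, so q | <>q is true.
      At s4: <>q requires q at some successor in {s0, s2}.
        q holds at s2, so <>q is true at s4.
Satisfying worlds: {s0, s1, s2, s4}

s0, s1, s2, s4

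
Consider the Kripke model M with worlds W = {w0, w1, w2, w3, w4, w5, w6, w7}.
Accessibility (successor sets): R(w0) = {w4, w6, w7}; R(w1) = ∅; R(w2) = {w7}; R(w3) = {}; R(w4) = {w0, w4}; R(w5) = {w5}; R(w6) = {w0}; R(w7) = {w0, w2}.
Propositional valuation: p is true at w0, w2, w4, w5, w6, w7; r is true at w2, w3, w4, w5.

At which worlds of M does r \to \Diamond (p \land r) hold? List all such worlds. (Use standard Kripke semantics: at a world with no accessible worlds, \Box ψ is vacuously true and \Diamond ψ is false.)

w0, w1, w4, w5, w6, w7

Let φ = r \to \Diamond (p \land r). Evaluate φ at each world:
  w0 (successors {w4, w6, w7}): φ is true.
  w1 (successors ∅): φ is true.
  w2 (successors {w7}): φ is false.
  w3 (successors ∅): φ is false.
  w4 (successors {w0, w4}): φ is true.
  w5 (successors {w5}): φ is true.
  w6 (successors {w0}): φ is true.
  w7 (successors {w0, w2}): φ is true.
For instance, at w2:
  At w2: r is true, \Diamond (p \land r) is false, so r \to \Diamond (p \land r) is false.
    At w2: \Diamond (p \land r) requires p \land r at some successor in {w7}.
      At w7: p \land r is false.
    So \Diamond (p \land r) is false at w2.
Satisfying worlds: {w0, w1, w4, w5, w6, w7}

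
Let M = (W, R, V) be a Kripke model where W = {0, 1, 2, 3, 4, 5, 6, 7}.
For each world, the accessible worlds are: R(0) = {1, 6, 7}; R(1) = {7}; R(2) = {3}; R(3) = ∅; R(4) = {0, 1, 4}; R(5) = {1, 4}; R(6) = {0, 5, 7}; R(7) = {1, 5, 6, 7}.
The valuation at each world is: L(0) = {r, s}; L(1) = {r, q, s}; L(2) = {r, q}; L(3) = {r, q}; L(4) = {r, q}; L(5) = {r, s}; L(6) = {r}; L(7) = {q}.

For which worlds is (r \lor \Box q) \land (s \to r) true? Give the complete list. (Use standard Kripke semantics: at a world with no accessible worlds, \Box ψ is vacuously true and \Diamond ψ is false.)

Recall that \Box ψ holds at a world iff ψ holds at every accessible world, and \Diamond ψ holds iff ψ holds at some accessible world.
Let φ = (r \lor \Box q) \land (s \to r). Evaluate φ at each world:
  0 (successors {1, 6, 7}): φ is true.
  1 (successors {7}): φ is true.
  2 (successors {3}): φ is true.
  3 (successors ∅): φ is true.
  4 (successors {0, 1, 4}): φ is true.
  5 (successors {1, 4}): φ is true.
  6 (successors {0, 5, 7}): φ is true.
  7 (successors {1, 5, 6, 7}): φ is false.
For instance, at 5:
  At 5: r \lor \Box q is true, s \to r is true, so (r \lor \Box q) \land (s \to r) is true.
    At 5: r is true, \Box q is true, so r \lor \Box q is true.
      At 5: \Box q requires q at every successor {1, 4}.
        At 1: q is true.
        At 4: q is true.
      So \Box q is true at 5.
Satisfying worlds: {0, 1, 2, 3, 4, 5, 6}

0, 1, 2, 3, 4, 5, 6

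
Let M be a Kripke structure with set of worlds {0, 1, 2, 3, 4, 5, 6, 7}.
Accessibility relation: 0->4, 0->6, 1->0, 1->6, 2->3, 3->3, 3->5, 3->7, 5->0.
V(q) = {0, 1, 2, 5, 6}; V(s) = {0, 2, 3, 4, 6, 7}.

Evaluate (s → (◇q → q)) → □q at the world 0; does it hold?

At 0: s → (◇q → q) is true, □q is false, so (s → (◇q → q)) → □q is false.
  At 0: s is true, ◇q → q is true, so s → (◇q → q) is true.
    At 0: ◇q is true, q is true, so ◇q → q is true.
      At 0: ◇q requires q at some successor in {4, 6}.
        q holds at 6, so ◇q is true at 0.
  At 0: □q requires q at every successor {4, 6}.
    q fails at 4, so □q is false at 0.

No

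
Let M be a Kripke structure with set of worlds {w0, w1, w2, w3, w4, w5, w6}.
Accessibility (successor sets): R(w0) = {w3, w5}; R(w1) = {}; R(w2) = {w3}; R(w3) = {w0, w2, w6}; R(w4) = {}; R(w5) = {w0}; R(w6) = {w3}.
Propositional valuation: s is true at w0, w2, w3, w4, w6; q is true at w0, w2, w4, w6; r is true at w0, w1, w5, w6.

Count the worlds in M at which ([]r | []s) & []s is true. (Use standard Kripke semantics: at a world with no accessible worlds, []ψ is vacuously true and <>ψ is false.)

6

Let φ = ([]r | []s) & []s. Evaluate φ at each world:
  w0 (successors {w3, w5}): φ is false.
  w1 (successors ∅): φ is true.
  w2 (successors {w3}): φ is true.
  w3 (successors {w0, w2, w6}): φ is true.
  w4 (successors ∅): φ is true.
  w5 (successors {w0}): φ is true.
  w6 (successors {w3}): φ is true.
For instance, at w0:
  At w0: []r | []s is false, []s is false, so ([]r | []s) & []s is false.
    At w0: []r is false, []s is false, so []r | []s is false.
      At w0: []r requires r at every successor {w3, w5}.
        r fails at w3, so []r is false at w0.
      At w0: []s requires s at every successor {w3, w5}.
        s fails at w5, so []s is false at w0.
    At w0: []s requires s at every successor {w3, w5}.
      s fails at w5, so []s is false at w0.
Satisfying worlds: {w1, w2, w3, w4, w5, w6}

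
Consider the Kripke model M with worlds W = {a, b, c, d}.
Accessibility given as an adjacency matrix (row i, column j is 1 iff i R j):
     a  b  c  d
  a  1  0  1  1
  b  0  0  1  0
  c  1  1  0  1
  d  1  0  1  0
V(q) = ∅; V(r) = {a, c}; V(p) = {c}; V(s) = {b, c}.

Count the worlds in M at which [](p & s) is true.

1

Let φ = [](p & s). Evaluate φ at each world:
  a (successors {a, c, d}): φ is false.
  b (successors {c}): φ is true.
  c (successors {a, b, d}): φ is false.
  d (successors {a, c}): φ is false.
For instance, at d:
  At d: [](p & s) requires p & s at every successor {a, c}.
    p & s fails at a, so [](p & s) is false at d.
Satisfying worlds: {b}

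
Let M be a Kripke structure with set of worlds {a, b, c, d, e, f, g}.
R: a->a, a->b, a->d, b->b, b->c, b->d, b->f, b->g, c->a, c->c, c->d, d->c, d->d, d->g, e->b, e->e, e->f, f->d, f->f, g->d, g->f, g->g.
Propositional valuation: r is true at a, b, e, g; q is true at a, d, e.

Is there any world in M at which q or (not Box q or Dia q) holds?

Yes

Let φ = q or (not Box q or Dia q). Evaluate φ at each world:
  a (successors {a, b, d}): φ is true.
  b (successors {b, c, d, f, g}): φ is true.
  c (successors {a, c, d}): φ is true.
  d (successors {c, d, g}): φ is true.
  e (successors {b, e, f}): φ is true.
  f (successors {d, f}): φ is true.
  g (successors {d, f, g}): φ is true.
Detail at a (witness):
  At a: q is true, not Box q or Dia q is true, so q or (not Box q or Dia q) is true.
    At a: not Box q is true, Dia q is true, so not Box q or Dia q is true.
      At a: Box q is false, so not Box q is true.
      At a: Dia q requires q at some successor in {a, b, d}.
        q holds at a, so Dia q is true at a.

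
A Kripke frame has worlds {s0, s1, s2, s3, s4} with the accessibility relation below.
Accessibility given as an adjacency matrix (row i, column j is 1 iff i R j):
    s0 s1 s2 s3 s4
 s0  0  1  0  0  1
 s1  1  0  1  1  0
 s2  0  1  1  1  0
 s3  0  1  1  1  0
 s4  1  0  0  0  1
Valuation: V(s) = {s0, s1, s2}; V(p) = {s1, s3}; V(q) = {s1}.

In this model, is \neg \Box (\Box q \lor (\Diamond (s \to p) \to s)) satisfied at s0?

Yes

At s0: \Box (\Box q \lor (\Diamond (s \to p) \to s)) is false, so \neg \Box (\Box q \lor (\Diamond (s \to p) \to s)) is true.
  At s0: \Box (\Box q \lor (\Diamond (s \to p) \to s)) requires \Box q \lor (\Diamond (s \to p) \to s) at every successor {s1, s4}.
    \Box q \lor (\Diamond (s \to p) \to s) fails at s4, so \Box (\Box q \lor (\Diamond (s \to p) \to s)) is false at s0.
      At s4: \Box q is false, \Diamond (s \to p) \to s is false, so \Box q \lor (\Diamond (s \to p) \to s) is false.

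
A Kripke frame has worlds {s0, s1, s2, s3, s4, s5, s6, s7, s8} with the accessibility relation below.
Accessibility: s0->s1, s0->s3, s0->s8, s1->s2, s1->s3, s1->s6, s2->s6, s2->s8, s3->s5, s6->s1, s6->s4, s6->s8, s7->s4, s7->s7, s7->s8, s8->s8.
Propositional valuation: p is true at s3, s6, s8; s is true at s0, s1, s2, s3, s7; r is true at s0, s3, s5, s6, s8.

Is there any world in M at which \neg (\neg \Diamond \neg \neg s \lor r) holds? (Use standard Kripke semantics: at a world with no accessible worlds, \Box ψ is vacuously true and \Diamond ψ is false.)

Yes

Let φ = \neg (\neg \Diamond \neg \neg s \lor r). Evaluate φ at each world:
  s0 (successors {s1, s3, s8}): φ is false.
  s1 (successors {s2, s3, s6}): φ is true.
  s2 (successors {s6, s8}): φ is false.
  s3 (successors {s5}): φ is false.
  s4 (successors ∅): φ is false.
  s5 (successors ∅): φ is false.
  s6 (successors {s1, s4, s8}): φ is false.
  s7 (successors {s4, s7, s8}): φ is true.
  s8 (successors {s8}): φ is false.
Detail at s1 (witness):
  At s1: \neg \Diamond \neg \neg s \lor r is false, so \neg (\neg \Diamond \neg \neg s \lor r) is true.
    At s1: \neg \Diamond \neg \neg s is false, r is false, so \neg \Diamond \neg \neg s \lor r is false.
      At s1: \Diamond \neg \neg s is true, so \neg \Diamond \neg \neg s is false.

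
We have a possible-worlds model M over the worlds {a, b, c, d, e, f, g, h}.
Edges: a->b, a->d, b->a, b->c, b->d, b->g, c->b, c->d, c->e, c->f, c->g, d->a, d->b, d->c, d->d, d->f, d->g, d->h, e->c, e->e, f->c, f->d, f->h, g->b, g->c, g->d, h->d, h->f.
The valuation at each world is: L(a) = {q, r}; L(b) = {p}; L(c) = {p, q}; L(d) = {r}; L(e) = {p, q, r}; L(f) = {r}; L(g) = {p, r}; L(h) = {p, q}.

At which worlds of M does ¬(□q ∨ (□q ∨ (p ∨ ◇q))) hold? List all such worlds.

Recall that □ψ holds at a world iff ψ holds at every accessible world, and ◇ψ holds iff ψ holds at some accessible world.
Let φ = ¬(□q ∨ (□q ∨ (p ∨ ◇q))). Evaluate φ at each world:
  a (successors {b, d}): φ is true.
  b (successors {a, c, d, g}): φ is false.
  c (successors {b, d, e, f, g}): φ is false.
  d (successors {a, b, c, d, f, g, h}): φ is false.
  e (successors {c, e}): φ is false.
  f (successors {c, d, h}): φ is false.
  g (successors {b, c, d}): φ is false.
  h (successors {d, f}): φ is false.
For instance, at a:
  At a: □q ∨ (□q ∨ (p ∨ ◇q)) is false, so ¬(□q ∨ (□q ∨ (p ∨ ◇q))) is true.
    At a: □q is false, □q ∨ (p ∨ ◇q) is false, so □q ∨ (□q ∨ (p ∨ ◇q)) is false.
      At a: □q requires q at every successor {b, d}.
        q fails at b, so □q is false at a.
      At a: □q is false, p ∨ ◇q is false, so □q ∨ (p ∨ ◇q) is false.
Satisfying worlds: {a}

a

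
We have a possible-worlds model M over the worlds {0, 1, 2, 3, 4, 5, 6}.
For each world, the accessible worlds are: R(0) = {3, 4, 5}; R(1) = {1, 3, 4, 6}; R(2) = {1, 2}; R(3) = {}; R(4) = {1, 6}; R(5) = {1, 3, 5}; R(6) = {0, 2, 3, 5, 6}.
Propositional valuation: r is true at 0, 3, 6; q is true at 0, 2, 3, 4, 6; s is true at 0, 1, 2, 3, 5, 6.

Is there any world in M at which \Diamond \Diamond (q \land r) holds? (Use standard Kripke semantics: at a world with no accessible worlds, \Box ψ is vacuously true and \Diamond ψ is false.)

Let φ = \Diamond \Diamond (q \land r). Evaluate φ at each world:
  0 (successors {3, 4, 5}): φ is true.
  1 (successors {1, 3, 4, 6}): φ is true.
  2 (successors {1, 2}): φ is true.
  3 (successors ∅): φ is false.
  4 (successors {1, 6}): φ is true.
  5 (successors {1, 3, 5}): φ is true.
  6 (successors {0, 2, 3, 5, 6}): φ is true.
Detail at 0 (witness):
  At 0: \Diamond \Diamond (q \land r) requires \Diamond (q \land r) at some successor in {3, 4, 5}.
    \Diamond (q \land r) holds at 4, so \Diamond \Diamond (q \land r) is true at 0.
      At 4: \Diamond (q \land r) requires q \land r at some successor in {1, 6}.
        q \land r holds at 6, so \Diamond (q \land r) is true at 4.

Yes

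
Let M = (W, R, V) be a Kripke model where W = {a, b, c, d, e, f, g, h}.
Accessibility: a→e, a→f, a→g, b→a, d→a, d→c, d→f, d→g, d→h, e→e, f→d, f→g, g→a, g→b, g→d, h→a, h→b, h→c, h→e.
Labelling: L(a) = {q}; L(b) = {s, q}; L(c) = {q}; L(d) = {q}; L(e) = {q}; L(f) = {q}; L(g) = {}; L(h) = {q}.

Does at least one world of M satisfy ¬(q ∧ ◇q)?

Recall that ◇ψ holds at a world iff ψ holds at some accessible world.
Let φ = ¬(q ∧ ◇q). Evaluate φ at each world:
  a (successors {e, f, g}): φ is false.
  b (successors {a}): φ is false.
  c (successors ∅): φ is true.
  d (successors {a, c, f, g, h}): φ is false.
  e (successors {e}): φ is false.
  f (successors {d, g}): φ is false.
  g (successors {a, b, d}): φ is true.
  h (successors {a, b, c, e}): φ is false.
Detail at c (witness):
  At c: q ∧ ◇q is false, so ¬(q ∧ ◇q) is true.
    At c: q is true, ◇q is false, so q ∧ ◇q is false.
      At c: no accessible worlds, so ◇q is false.

Yes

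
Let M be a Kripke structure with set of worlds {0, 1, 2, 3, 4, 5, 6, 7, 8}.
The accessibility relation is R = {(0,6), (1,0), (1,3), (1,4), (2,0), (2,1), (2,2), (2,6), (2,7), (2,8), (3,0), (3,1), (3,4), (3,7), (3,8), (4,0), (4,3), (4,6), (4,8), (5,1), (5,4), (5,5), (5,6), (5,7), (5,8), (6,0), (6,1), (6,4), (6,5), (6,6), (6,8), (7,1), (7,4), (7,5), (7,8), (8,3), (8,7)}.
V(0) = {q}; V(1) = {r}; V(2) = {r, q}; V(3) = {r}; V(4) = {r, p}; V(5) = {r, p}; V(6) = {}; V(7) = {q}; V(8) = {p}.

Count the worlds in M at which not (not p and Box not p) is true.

Recall that Box ψ holds at a world iff ψ holds at every accessible world, and Dia ψ holds iff ψ holds at some accessible world.
Let φ = not (not p and Box not p). Evaluate φ at each world:
  0 (successors {6}): φ is false.
  1 (successors {0, 3, 4}): φ is true.
  2 (successors {0, 1, 2, 6, 7, 8}): φ is true.
  3 (successors {0, 1, 4, 7, 8}): φ is true.
  4 (successors {0, 3, 6, 8}): φ is true.
  5 (successors {1, 4, 5, 6, 7, 8}): φ is true.
  6 (successors {0, 1, 4, 5, 6, 8}): φ is true.
  7 (successors {1, 4, 5, 8}): φ is true.
  8 (successors {3, 7}): φ is true.
For instance, at 2:
  At 2: not p and Box not p is false, so not (not p and Box not p) is true.
    At 2: not p is true, Box not p is false, so not p and Box not p is false.
      At 2: Box not p requires not p at every successor {0, 1, 2, 6, 7, 8}.
        not p fails at 8, so Box not p is false at 2.
Satisfying worlds: {1, 2, 3, 4, 5, 6, 7, 8}

8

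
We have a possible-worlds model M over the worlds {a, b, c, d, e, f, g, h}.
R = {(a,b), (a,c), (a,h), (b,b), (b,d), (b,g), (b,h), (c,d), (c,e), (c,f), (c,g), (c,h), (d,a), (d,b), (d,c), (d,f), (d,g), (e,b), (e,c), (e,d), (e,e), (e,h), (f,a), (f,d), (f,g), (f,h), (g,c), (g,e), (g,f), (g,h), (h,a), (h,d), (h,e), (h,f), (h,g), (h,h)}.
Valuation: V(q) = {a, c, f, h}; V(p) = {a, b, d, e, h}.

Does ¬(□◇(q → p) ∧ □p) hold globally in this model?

Recall that □ψ holds at a world iff ψ holds at every accessible world, and ◇ψ holds iff ψ holds at some accessible world.
Let φ = ¬(□◇(q → p) ∧ □p). Evaluate φ at each world:
  a (successors {b, c, h}): φ is true.
  b (successors {b, d, g, h}): φ is true.
  c (successors {d, e, f, g, h}): φ is true.
  d (successors {a, b, c, f, g}): φ is true.
  e (successors {b, c, d, e, h}): φ is true.
  f (successors {a, d, g, h}): φ is true.
  g (successors {c, e, f, h}): φ is true.
  h (successors {a, d, e, f, g, h}): φ is true.
For instance, at b:
  At b: □◇(q → p) ∧ □p is false, so ¬(□◇(q → p) ∧ □p) is true.
    At b: □◇(q → p) is true, □p is false, so □◇(q → p) ∧ □p is false.
      At b: □◇(q → p) requires ◇(q → p) at every successor {b, d, g, h}.
        At b: ◇(q → p) is true.
        At d: ◇(q → p) is true.
        At g: ◇(q → p) is true.
        At h: ◇(q → p) is true.
      So □◇(q → p) is true at b.
      At b: □p requires p at every successor {b, d, g, h}.
        p fails at g, so □p is false at b.

Yes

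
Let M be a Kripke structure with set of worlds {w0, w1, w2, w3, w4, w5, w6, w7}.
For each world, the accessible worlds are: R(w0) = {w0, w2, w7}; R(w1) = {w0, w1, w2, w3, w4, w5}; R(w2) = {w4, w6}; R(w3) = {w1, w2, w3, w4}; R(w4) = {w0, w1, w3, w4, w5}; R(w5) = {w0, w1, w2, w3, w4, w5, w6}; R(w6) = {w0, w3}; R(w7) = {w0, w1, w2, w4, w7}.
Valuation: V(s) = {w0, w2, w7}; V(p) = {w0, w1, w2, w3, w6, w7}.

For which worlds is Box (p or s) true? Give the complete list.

Let φ = Box (p or s). Evaluate φ at each world:
  w0 (successors {w0, w2, w7}): φ is true.
  w1 (successors {w0, w1, w2, w3, w4, w5}): φ is false.
  w2 (successors {w4, w6}): φ is false.
  w3 (successors {w1, w2, w3, w4}): φ is false.
  w4 (successors {w0, w1, w3, w4, w5}): φ is false.
  w5 (successors {w0, w1, w2, w3, w4, w5, w6}): φ is false.
  w6 (successors {w0, w3}): φ is true.
  w7 (successors {w0, w1, w2, w4, w7}): φ is false.
For instance, at w2:
  At w2: Box (p or s) requires p or s at every successor {w4, w6}.
    p or s fails at w4, so Box (p or s) is false at w2.
Satisfying worlds: {w0, w6}

w0, w6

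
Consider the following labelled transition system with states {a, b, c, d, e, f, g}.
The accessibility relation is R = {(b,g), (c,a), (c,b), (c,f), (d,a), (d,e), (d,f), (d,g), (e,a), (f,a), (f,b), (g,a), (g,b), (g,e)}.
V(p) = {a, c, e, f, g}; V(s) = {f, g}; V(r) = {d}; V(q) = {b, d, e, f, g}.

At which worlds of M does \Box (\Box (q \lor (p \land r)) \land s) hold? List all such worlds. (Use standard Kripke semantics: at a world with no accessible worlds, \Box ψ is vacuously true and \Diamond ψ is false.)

Let φ = \Box (\Box (q \lor (p \land r)) \land s). Evaluate φ at each world:
  a (successors ∅): φ is true.
  b (successors {g}): φ is false.
  c (successors {a, b, f}): φ is false.
  d (successors {a, e, f, g}): φ is false.
  e (successors {a}): φ is false.
  f (successors {a, b}): φ is false.
  g (successors {a, b, e}): φ is false.
For instance, at g:
  At g: \Box (\Box (q \lor (p \land r)) \land s) requires \Box (q \lor (p \land r)) \land s at every successor {a, b, e}.
    \Box (q \lor (p \land r)) \land s fails at a, so \Box (\Box (q \lor (p \land r)) \land s) is false at g.
      At a: \Box (q \lor (p \land r)) is true, s is false, so \Box (q \lor (p \land r)) \land s is false.
Satisfying worlds: {a}

a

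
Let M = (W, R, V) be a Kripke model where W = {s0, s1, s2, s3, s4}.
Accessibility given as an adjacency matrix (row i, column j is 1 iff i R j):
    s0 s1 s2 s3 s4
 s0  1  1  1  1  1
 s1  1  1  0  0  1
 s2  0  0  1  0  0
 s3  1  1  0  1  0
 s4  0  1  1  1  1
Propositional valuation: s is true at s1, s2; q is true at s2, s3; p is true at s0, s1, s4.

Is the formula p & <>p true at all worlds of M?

Let φ = p & <>p. Evaluate φ at each world:
  s0 (successors {s0, s1, s2, s3, s4}): φ is true.
  s1 (successors {s0, s1, s4}): φ is true.
  s2 (successors {s2}): φ is false.
  s3 (successors {s0, s1, s3}): φ is false.
  s4 (successors {s1, s2, s3, s4}): φ is true.
Detail at s2 (counterexample):
  At s2: p is false, <>p is false, so p & <>p is false.
    At s2: <>p requires p at some successor in {s2}.
      At s2: p is false.
    So <>p is false at s2.

No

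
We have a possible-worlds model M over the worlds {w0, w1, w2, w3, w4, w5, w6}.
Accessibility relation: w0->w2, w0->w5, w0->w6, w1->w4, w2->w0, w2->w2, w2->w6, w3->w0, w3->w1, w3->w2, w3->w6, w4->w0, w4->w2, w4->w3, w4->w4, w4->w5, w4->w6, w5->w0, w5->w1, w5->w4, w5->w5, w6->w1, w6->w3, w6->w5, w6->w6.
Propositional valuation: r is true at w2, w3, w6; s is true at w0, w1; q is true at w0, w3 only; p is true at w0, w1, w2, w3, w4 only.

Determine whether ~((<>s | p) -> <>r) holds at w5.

At w5: (<>s | p) -> <>r is false, so ~((<>s | p) -> <>r) is true.
  At w5: <>s | p is true, <>r is false, so (<>s | p) -> <>r is false.
    At w5: <>s is true, p is false, so <>s | p is true.
      At w5: <>s requires s at some successor in {w0, w1, w4, w5}.
        s holds at w0, so <>s is true at w5.
    At w5: <>r requires r at some successor in {w0, w1, w4, w5}.
      At w0: r is false.
      At w1: r is false.
      At w4: r is false.
      At w5: r is false.
    So <>r is false at w5.

Yes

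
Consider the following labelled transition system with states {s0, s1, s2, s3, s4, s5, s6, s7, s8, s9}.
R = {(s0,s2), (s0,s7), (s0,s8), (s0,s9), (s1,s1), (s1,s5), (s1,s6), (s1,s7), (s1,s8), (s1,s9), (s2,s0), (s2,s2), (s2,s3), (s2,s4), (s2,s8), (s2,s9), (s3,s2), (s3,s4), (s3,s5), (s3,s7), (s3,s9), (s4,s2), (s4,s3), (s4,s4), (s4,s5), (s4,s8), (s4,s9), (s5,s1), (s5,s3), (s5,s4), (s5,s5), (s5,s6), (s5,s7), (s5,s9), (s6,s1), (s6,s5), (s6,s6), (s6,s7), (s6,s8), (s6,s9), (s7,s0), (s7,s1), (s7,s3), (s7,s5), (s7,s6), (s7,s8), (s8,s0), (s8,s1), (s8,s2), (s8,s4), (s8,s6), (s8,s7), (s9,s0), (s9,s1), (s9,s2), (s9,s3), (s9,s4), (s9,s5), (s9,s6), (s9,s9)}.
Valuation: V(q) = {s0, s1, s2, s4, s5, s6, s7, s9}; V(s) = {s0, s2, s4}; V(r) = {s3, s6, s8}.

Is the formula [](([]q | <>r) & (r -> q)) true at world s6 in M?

At s6: [](([]q | <>r) & (r -> q)) requires ([]q | <>r) & (r -> q) at every successor {s1, s5, s6, s7, s8, s9}.
  ([]q | <>r) & (r -> q) fails at s8, so [](([]q | <>r) & (r -> q)) is false at s6.
    At s8: []q | <>r is true, r -> q is false, so ([]q | <>r) & (r -> q) is false.
      At s8: []q is true, <>r is true, so []q | <>r is true.

No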